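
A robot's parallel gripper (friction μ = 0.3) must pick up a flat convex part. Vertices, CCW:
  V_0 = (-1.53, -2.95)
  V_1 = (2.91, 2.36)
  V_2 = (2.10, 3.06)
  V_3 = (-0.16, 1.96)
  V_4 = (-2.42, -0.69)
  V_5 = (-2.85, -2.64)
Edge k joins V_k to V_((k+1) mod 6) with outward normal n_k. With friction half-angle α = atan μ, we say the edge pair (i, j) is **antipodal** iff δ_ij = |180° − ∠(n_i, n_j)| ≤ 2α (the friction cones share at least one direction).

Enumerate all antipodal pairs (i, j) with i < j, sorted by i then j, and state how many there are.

count = 4; pairs: (0,2), (0,3), (0,4), (1,5)

α = atan 0.3 = 16.70°;  2α = 33.40°
n_0 = (+0.7672, -0.6415)
n_1 = (+0.6539, +0.7566)
n_2 = (-0.4376, +0.8992)
n_3 = (-0.7609, +0.6489)
n_4 = (-0.9765, +0.2153)
n_5 = (-0.2286, -0.9735)
  (0,1): δ = 90.93°  ·
  (0,2): δ = 24.15°  ✓
  (0,3): δ = 0.56°  ✓
  (0,4): δ = 27.47°  ✓
  (0,5): δ = 116.68°  ·
  (1,2): δ = 113.21°  ·
  (1,3): δ = 89.63°  ·
  (1,4): δ = 61.60°  ·
  (1,5): δ = 27.62°  ✓
  (2,3): δ = 156.41°  ·
  (2,4): δ = 128.39°  ·
  (2,5): δ = 39.17°  ·
  (3,4): δ = 151.98°  ·
  (3,5): δ = 62.76°  ·
  (4,5): δ = 90.78°  ·
antipodal pairs: 4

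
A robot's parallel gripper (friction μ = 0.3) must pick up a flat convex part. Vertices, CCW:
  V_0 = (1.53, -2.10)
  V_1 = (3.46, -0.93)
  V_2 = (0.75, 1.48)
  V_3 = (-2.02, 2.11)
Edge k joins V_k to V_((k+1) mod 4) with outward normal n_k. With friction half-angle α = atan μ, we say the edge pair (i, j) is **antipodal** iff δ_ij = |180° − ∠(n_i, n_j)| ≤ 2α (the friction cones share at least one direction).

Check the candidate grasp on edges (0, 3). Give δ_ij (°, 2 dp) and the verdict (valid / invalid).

δ = 98.91°, invalid

α = atan 0.3 = 16.70°;  2α = 33.40°
edge 0: e_0 = (+1.93, +1.17);  n_0 = (+0.5184, -0.8551)
edge 3: e_3 = (+3.55, -4.21);  n_3 = (-0.7645, -0.6446)
∠(n_0, n_3) = 81.09°
δ = |180° − 81.09°| = 98.91°
98.91° > 2α = 33.40°  →  invalid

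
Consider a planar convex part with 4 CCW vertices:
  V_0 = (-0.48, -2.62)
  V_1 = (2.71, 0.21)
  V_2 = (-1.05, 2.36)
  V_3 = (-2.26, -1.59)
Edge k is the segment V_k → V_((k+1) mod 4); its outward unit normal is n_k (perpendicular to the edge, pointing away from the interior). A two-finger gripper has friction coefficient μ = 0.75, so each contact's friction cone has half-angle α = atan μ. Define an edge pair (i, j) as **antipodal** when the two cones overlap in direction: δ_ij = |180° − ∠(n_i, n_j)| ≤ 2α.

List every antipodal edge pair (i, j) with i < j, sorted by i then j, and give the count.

α = atan 0.75 = 36.87°;  2α = 73.74°
n_0 = (+0.6636, -0.7481)
n_1 = (+0.4964, +0.8681)
n_2 = (-0.9561, +0.2929)
n_3 = (-0.5008, -0.8655)
  (0,1): δ = 71.34°  ✓
  (0,2): δ = 31.39°  ✓
  (0,3): δ = 108.37°  ·
  (1,2): δ = 77.27°  ·
  (1,3): δ = 0.29°  ✓
  (2,3): δ = 103.02°  ·
antipodal pairs: 3

count = 3; pairs: (0,1), (0,2), (1,3)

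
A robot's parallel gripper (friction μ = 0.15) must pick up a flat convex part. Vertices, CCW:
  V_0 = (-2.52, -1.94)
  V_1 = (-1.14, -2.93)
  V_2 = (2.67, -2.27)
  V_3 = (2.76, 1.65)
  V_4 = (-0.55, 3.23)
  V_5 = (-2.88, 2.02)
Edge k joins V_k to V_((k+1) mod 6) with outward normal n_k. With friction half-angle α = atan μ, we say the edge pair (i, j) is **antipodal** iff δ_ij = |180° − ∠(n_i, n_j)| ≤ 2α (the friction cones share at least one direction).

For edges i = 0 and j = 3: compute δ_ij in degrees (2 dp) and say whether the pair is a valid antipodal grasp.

δ = 10.14°, valid

α = atan 0.15 = 8.53°;  2α = 17.06°
edge 0: e_0 = (+1.38, -0.99);  n_0 = (-0.5829, -0.8125)
edge 3: e_3 = (-3.31, +1.58);  n_3 = (+0.4308, +0.9025)
∠(n_0, n_3) = 169.86°
δ = |180° − 169.86°| = 10.14°
10.14° ≤ 2α = 17.06°  →  valid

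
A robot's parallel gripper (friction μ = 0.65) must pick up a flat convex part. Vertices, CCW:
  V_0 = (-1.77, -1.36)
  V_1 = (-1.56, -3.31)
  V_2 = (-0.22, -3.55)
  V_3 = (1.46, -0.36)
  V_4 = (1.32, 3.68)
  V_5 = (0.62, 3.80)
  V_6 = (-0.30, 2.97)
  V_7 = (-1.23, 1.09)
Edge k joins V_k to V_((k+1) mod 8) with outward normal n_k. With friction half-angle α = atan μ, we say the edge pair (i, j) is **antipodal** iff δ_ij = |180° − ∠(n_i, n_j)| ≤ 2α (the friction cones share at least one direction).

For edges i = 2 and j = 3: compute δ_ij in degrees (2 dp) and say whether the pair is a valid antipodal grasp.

α = atan 0.65 = 33.02°;  2α = 66.05°
edge 2: e_2 = (+1.68, +3.19);  n_2 = (+0.8848, -0.4660)
edge 3: e_3 = (-0.14, +4.04);  n_3 = (+0.9994, +0.0346)
∠(n_2, n_3) = 29.76°
δ = |180° − 29.76°| = 150.24°
150.24° > 2α = 66.05°  →  invalid

δ = 150.24°, invalid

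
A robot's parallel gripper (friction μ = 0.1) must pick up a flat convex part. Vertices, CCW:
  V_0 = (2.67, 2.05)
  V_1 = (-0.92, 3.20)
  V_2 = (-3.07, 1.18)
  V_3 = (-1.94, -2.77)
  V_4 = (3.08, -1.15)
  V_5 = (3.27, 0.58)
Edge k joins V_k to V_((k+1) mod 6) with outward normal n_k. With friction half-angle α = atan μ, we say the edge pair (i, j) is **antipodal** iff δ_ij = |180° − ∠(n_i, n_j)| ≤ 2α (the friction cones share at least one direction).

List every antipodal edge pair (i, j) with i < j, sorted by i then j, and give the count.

α = atan 0.1 = 5.71°;  2α = 11.42°
n_0 = (+0.3051, +0.9523)
n_1 = (-0.6847, +0.7288)
n_2 = (-0.9614, -0.2750)
n_3 = (+0.3071, -0.9517)
n_4 = (+0.9940, -0.1092)
n_5 = (+0.9258, +0.3779)
  (0,1): δ = 119.02°  ·
  (0,2): δ = 56.27°  ·
  (0,3): δ = 35.65°  ·
  (0,4): δ = 101.49°  ·
  (0,5): δ = 129.97°  ·
  (1,2): δ = 117.25°  ·
  (1,3): δ = 25.33°  ·
  (1,4): δ = 40.52°  ·
  (1,5): δ = 68.99°  ·
  (2,3): δ = 88.08°  ·
  (2,4): δ = 22.23°  ·
  (2,5): δ = 6.24°  ✓
  (3,4): δ = 114.15°  ·
  (3,5): δ = 85.68°  ·
  (4,5): δ = 151.53°  ·
antipodal pairs: 1

count = 1; pairs: (2,5)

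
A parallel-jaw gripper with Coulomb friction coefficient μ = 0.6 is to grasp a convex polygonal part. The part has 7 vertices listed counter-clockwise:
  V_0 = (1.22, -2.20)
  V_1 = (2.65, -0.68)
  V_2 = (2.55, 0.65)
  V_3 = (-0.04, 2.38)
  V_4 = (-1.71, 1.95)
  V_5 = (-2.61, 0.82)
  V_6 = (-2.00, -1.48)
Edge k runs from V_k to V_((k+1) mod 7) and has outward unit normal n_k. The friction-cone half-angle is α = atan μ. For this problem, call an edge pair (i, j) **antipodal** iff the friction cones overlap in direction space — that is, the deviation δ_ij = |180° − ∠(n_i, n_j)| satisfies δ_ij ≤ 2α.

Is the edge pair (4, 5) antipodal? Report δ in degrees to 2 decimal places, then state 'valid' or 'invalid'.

δ = 126.61°, invalid

α = atan 0.6 = 30.96°;  2α = 61.93°
edge 4: e_4 = (-0.90, -1.13);  n_4 = (-0.7822, +0.6230)
edge 5: e_5 = (+0.61, -2.30);  n_5 = (-0.9666, -0.2564)
∠(n_4, n_5) = 53.39°
δ = |180° − 53.39°| = 126.61°
126.61° > 2α = 61.93°  →  invalid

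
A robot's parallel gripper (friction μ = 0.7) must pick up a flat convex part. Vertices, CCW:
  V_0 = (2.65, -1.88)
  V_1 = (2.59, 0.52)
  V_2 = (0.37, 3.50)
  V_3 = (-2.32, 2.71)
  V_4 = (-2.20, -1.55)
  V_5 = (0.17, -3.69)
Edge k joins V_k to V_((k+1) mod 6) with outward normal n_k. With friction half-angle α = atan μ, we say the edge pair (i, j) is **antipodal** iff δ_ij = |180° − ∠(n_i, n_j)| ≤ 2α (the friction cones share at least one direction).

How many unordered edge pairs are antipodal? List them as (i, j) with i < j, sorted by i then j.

α = atan 0.7 = 34.99°;  2α = 69.98°
n_0 = (+0.9997, +0.0250)
n_1 = (+0.8019, +0.5974)
n_2 = (-0.2818, +0.9595)
n_3 = (-0.9996, -0.0282)
n_4 = (-0.6702, -0.7422)
n_5 = (+0.5895, -0.8077)
  (0,1): δ = 144.75°  ·
  (0,2): δ = 75.07°  ·
  (0,3): δ = 0.18°  ✓
  (0,4): δ = 46.49°  ✓
  (0,5): δ = 124.69°  ·
  (1,2): δ = 110.32°  ·
  (1,3): δ = 35.07°  ✓
  (1,4): δ = 11.23°  ✓
  (1,5): δ = 89.44°  ·
  (2,3): δ = 104.75°  ·
  (2,4): δ = 58.45°  ✓
  (2,5): δ = 19.76°  ✓
  (3,4): δ = 133.69°  ·
  (3,5): δ = 55.49°  ✓
  (4,5): δ = 101.80°  ·
antipodal pairs: 7

count = 7; pairs: (0,3), (0,4), (1,3), (1,4), (2,4), (2,5), (3,5)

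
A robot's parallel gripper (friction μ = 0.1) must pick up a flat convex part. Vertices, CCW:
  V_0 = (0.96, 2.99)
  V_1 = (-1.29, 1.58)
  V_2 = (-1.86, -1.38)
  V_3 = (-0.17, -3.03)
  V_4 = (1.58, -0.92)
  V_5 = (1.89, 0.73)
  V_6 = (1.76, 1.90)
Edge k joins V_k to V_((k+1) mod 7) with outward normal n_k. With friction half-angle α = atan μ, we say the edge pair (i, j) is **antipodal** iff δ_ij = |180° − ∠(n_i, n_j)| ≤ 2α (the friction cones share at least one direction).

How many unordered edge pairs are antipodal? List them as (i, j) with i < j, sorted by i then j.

count = 2; pairs: (1,4), (2,6)

α = atan 0.1 = 5.71°;  2α = 11.42°
n_0 = (-0.5310, +0.8474)
n_1 = (-0.9820, +0.1891)
n_2 = (-0.6986, -0.7155)
n_3 = (+0.7697, -0.6384)
n_4 = (+0.9828, -0.1846)
n_5 = (+0.9939, +0.1104)
n_6 = (+0.8062, +0.5917)
  (0,1): δ = 132.97°  ·
  (0,2): δ = 76.39°  ·
  (0,3): δ = 18.25°  ·
  (0,4): δ = 47.29°  ·
  (0,5): δ = 64.27°  ·
  (0,6): δ = 94.20°  ·
  (1,2): δ = 123.41°  ·
  (1,3): δ = 28.77°  ·
  (1,4): δ = 0.26°  ✓
  (1,5): δ = 17.24°  ·
  (1,6): δ = 47.18°  ·
  (2,3): δ = 85.36°  ·
  (2,4): δ = 56.33°  ·
  (2,5): δ = 39.35°  ·
  (2,6): δ = 9.41°  ✓
  (3,4): δ = 150.97°  ·
  (3,5): δ = 133.99°  ·
  (3,6): δ = 104.05°  ·
  (4,5): δ = 163.02°  ·
  (4,6): δ = 133.08°  ·
  (5,6): δ = 150.06°  ·
antipodal pairs: 2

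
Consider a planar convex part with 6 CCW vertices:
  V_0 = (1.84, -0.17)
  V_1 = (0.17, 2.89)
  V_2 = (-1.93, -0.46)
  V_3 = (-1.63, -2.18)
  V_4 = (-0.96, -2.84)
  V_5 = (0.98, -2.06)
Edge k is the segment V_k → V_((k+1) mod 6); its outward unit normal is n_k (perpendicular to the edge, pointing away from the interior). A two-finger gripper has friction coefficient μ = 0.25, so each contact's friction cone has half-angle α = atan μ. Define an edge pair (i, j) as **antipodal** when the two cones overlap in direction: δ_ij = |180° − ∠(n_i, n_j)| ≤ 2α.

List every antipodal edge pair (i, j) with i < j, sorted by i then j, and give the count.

count = 3; pairs: (0,2), (0,3), (1,5)

α = atan 0.25 = 14.04°;  2α = 28.07°
n_0 = (+0.8778, +0.4791)
n_1 = (-0.8473, +0.5311)
n_2 = (-0.9851, -0.1718)
n_3 = (-0.7018, -0.7124)
n_4 = (+0.3730, -0.9278)
n_5 = (+0.9102, -0.4142)
  (0,1): δ = 60.71°  ·
  (0,2): δ = 18.73°  ✓
  (0,3): δ = 16.81°  ✓
  (0,4): δ = 83.28°  ·
  (0,5): δ = 126.91°  ·
  (1,2): δ = 138.02°  ·
  (1,3): δ = 102.49°  ·
  (1,4): δ = 36.01°  ·
  (1,5): δ = 7.62°  ✓
  (2,3): δ = 144.46°  ·
  (2,4): δ = 77.99°  ·
  (2,5): δ = 34.36°  ·
  (3,4): δ = 113.53°  ·
  (3,5): δ = 69.90°  ·
  (4,5): δ = 136.37°  ·
antipodal pairs: 3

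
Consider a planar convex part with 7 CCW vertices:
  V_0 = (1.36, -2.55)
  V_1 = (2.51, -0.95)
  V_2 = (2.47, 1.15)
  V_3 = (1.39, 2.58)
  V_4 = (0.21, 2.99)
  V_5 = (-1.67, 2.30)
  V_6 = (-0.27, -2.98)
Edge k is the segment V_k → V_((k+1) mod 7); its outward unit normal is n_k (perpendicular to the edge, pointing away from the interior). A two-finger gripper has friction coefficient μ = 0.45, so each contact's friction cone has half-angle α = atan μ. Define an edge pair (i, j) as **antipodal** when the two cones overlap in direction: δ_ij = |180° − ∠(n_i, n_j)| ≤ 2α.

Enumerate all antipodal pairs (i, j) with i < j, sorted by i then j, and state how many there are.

count = 5; pairs: (0,4), (1,5), (2,5), (3,6), (4,6)

α = atan 0.45 = 24.23°;  2α = 48.46°
n_0 = (+0.8120, -0.5836)
n_1 = (+0.9998, +0.0190)
n_2 = (+0.7980, +0.6027)
n_3 = (+0.3282, +0.9446)
n_4 = (-0.3445, +0.9388)
n_5 = (-0.9666, -0.2563)
n_6 = (+0.2551, -0.9669)
  (0,1): δ = 143.20°  ·
  (0,2): δ = 107.23°  ·
  (0,3): δ = 73.45°  ·
  (0,4): δ = 34.14°  ✓
  (0,5): δ = 50.56°  ·
  (0,6): δ = 140.48°  ·
  (1,2): δ = 144.03°  ·
  (1,3): δ = 110.25°  ·
  (1,4): δ = 70.94°  ·
  (1,5): δ = 13.76°  ✓
  (1,6): δ = 103.69°  ·
  (2,3): δ = 146.22°  ·
  (2,4): δ = 106.91°  ·
  (2,5): δ = 22.21°  ✓
  (2,6): δ = 67.72°  ·
  (3,4): δ = 140.69°  ·
  (3,5): δ = 55.99°  ·
  (3,6): δ = 33.94°  ✓
  (4,5): δ = 95.30°  ·
  (4,6): δ = 5.38°  ✓
  (5,6): δ = 90.07°  ·
antipodal pairs: 5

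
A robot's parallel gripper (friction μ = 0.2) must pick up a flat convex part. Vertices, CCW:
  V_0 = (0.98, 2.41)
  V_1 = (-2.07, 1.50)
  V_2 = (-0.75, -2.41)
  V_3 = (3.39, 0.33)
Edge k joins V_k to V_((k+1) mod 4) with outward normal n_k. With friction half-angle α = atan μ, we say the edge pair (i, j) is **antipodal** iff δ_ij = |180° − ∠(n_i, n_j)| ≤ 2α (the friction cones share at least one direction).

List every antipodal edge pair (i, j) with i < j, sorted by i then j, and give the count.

α = atan 0.2 = 11.31°;  2α = 22.62°
n_0 = (-0.2859, +0.9583)
n_1 = (-0.9475, -0.3199)
n_2 = (+0.5519, -0.8339)
n_3 = (+0.6534, +0.7570)
  (0,1): δ = 87.96°  ·
  (0,2): δ = 16.88°  ✓
  (0,3): δ = 122.59°  ·
  (1,2): δ = 75.16°  ·
  (1,3): δ = 30.55°  ·
  (2,3): δ = 74.29°  ·
antipodal pairs: 1

count = 1; pairs: (0,2)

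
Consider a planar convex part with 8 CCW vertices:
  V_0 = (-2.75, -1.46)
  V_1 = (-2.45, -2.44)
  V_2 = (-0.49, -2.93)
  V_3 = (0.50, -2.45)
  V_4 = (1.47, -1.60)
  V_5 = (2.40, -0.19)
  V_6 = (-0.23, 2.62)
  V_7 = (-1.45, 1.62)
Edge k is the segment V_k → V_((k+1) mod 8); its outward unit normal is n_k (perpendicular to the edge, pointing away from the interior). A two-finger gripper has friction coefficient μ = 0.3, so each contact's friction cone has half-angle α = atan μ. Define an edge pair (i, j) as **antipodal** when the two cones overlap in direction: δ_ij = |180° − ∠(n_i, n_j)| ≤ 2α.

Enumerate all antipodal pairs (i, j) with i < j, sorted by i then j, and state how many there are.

α = atan 0.3 = 16.70°;  2α = 33.40°
n_0 = (-0.9562, -0.2927)
n_1 = (-0.2425, -0.9701)
n_2 = (+0.4363, -0.8998)
n_3 = (+0.6591, -0.7521)
n_4 = (+0.8348, -0.5506)
n_5 = (+0.7301, +0.6833)
n_6 = (-0.6339, +0.7734)
n_7 = (-0.9213, +0.3889)
  (0,1): δ = 121.06°  ·
  (0,2): δ = 81.15°  ·
  (0,3): δ = 65.79°  ·
  (0,4): δ = 50.43°  ·
  (0,5): δ = 26.08°  ✓
  (0,6): δ = 112.32°  ·
  (0,7): δ = 140.10°  ·
  (1,2): δ = 140.10°  ·
  (1,3): δ = 124.74°  ·
  (1,4): δ = 109.37°  ·
  (1,5): δ = 32.86°  ✓
  (1,6): δ = 53.38°  ·
  (1,7): δ = 81.15°  ·
  (2,3): δ = 164.64°  ·
  (2,4): δ = 149.27°  ·
  (2,5): δ = 72.76°  ·
  (2,6): δ = 13.47°  ✓
  (2,7): δ = 41.25°  ·
  (3,4): δ = 164.64°  ·
  (3,5): δ = 88.12°  ·
  (3,6): δ = 1.89°  ✓
  (3,7): δ = 25.89°  ✓
  (4,5): δ = 103.49°  ·
  (4,6): δ = 17.25°  ✓
  (4,7): δ = 10.52°  ✓
  (5,6): δ = 93.76°  ·
  (5,7): δ = 65.99°  ·
  (6,7): δ = 152.22°  ·
antipodal pairs: 7

count = 7; pairs: (0,5), (1,5), (2,6), (3,6), (3,7), (4,6), (4,7)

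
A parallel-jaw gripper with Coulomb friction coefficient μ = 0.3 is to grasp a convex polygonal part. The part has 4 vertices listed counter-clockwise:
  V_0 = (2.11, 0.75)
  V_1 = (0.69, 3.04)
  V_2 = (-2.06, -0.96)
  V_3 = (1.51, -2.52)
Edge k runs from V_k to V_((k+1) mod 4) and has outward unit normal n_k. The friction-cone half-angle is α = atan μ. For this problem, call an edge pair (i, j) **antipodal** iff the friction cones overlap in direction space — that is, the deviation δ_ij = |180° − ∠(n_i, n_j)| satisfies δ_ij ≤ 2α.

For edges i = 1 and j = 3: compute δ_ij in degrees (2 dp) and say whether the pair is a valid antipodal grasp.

α = atan 0.3 = 16.70°;  2α = 33.40°
edge 1: e_1 = (-2.75, -4.00);  n_1 = (-0.8240, +0.5665)
edge 3: e_3 = (+0.60, +3.27);  n_3 = (+0.9836, -0.1805)
∠(n_1, n_3) = 155.89°
δ = |180° − 155.89°| = 24.11°
24.11° ≤ 2α = 33.40°  →  valid

δ = 24.11°, valid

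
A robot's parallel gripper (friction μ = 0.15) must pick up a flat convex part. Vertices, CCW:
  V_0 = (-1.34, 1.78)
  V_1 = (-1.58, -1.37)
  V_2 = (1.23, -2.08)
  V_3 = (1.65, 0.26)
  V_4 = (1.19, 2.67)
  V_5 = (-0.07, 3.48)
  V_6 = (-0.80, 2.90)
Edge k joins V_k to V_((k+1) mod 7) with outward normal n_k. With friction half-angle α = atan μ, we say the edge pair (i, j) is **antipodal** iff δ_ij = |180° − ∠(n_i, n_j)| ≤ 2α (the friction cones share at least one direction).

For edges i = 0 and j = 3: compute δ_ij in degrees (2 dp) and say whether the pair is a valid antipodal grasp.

α = atan 0.15 = 8.53°;  2α = 17.06°
edge 0: e_0 = (-0.24, -3.15);  n_0 = (-0.9971, +0.0760)
edge 3: e_3 = (-0.46, +2.41);  n_3 = (+0.9823, +0.1875)
∠(n_0, n_3) = 164.84°
δ = |180° − 164.84°| = 15.16°
15.16° ≤ 2α = 17.06°  →  valid

δ = 15.16°, valid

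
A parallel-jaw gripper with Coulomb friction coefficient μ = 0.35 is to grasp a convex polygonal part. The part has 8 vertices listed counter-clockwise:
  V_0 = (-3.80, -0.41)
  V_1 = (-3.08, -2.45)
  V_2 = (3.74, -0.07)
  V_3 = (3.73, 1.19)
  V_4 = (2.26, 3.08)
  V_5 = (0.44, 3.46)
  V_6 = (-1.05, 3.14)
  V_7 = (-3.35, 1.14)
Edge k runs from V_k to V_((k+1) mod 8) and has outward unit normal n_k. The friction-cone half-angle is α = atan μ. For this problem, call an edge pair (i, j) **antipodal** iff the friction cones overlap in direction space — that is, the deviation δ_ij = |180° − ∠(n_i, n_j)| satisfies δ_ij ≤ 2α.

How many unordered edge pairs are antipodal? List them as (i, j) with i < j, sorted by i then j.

α = atan 0.35 = 19.29°;  2α = 38.58°
n_0 = (-0.9430, -0.3328)
n_1 = (+0.3295, -0.9442)
n_2 = (+1.0000, +0.0079)
n_3 = (+0.7894, +0.6139)
n_4 = (+0.2044, +0.9789)
n_5 = (-0.2100, +0.9777)
n_6 = (-0.6562, +0.7546)
n_7 = (-0.9603, +0.2788)
  (0,1): δ = 90.20°  ·
  (0,2): δ = 18.99°  ✓
  (0,3): δ = 18.43°  ✓
  (0,4): δ = 58.77°  ·
  (0,5): δ = 82.68°  ·
  (0,6): δ = 111.57°  ·
  (0,7): δ = 144.37°  ·
  (1,2): δ = 108.78°  ·
  (1,3): δ = 71.36°  ·
  (1,4): δ = 31.03°  ✓
  (1,5): δ = 7.12°  ✓
  (1,6): δ = 21.77°  ✓
  (1,7): δ = 54.57°  ·
  (2,3): δ = 142.58°  ·
  (2,4): δ = 102.25°  ·
  (2,5): δ = 78.33°  ·
  (2,6): δ = 49.45°  ·
  (2,7): δ = 16.64°  ✓
  (3,4): δ = 139.67°  ·
  (3,5): δ = 115.75°  ·
  (3,6): δ = 86.87°  ·
  (3,7): δ = 54.06°  ·
  (4,5): δ = 156.09°  ·
  (4,6): δ = 127.20°  ·
  (4,7): δ = 94.40°  ·
  (5,6): δ = 151.11°  ·
  (5,7): δ = 118.31°  ·
  (6,7): δ = 147.20°  ·
antipodal pairs: 6

count = 6; pairs: (0,2), (0,3), (1,4), (1,5), (1,6), (2,7)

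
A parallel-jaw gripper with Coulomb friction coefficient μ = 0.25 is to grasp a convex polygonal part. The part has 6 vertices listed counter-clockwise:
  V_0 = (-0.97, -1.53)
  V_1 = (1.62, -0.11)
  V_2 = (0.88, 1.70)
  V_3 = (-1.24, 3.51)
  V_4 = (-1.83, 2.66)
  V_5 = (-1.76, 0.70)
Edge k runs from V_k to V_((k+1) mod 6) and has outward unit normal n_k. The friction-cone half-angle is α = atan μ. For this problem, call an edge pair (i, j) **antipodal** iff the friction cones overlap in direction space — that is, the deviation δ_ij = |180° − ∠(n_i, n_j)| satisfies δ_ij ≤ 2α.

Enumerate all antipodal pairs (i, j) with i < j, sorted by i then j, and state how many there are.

α = atan 0.25 = 14.04°;  2α = 28.07°
n_0 = (+0.4807, -0.8769)
n_1 = (+0.9256, +0.3784)
n_2 = (+0.6493, +0.7605)
n_3 = (-0.8215, +0.5702)
n_4 = (-0.9994, -0.0357)
n_5 = (-0.9426, -0.3339)
  (0,1): δ = 96.50°  ·
  (0,2): δ = 69.22°  ·
  (0,3): δ = 26.50°  ✓
  (0,4): δ = 63.31°  ·
  (0,5): δ = 80.77°  ·
  (1,2): δ = 152.73°  ·
  (1,3): δ = 57.00°  ·
  (1,4): δ = 20.19°  ✓
  (1,5): δ = 2.73°  ✓
  (2,3): δ = 84.28°  ·
  (2,4): δ = 47.46°  ·
  (2,5): δ = 30.00°  ·
  (3,4): δ = 143.19°  ·
  (3,5): δ = 125.73°  ·
  (4,5): δ = 162.54°  ·
antipodal pairs: 3

count = 3; pairs: (0,3), (1,4), (1,5)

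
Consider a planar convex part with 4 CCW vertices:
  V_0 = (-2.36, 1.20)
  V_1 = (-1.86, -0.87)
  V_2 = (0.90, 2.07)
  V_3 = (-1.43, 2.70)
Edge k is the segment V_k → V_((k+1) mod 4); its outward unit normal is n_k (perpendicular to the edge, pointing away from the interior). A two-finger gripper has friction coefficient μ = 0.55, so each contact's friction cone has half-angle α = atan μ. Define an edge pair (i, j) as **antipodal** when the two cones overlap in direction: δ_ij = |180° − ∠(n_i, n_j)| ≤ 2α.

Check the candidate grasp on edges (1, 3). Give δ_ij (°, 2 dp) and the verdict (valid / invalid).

α = atan 0.55 = 28.81°;  2α = 57.62°
edge 1: e_1 = (+2.76, +2.94);  n_1 = (+0.7291, -0.6844)
edge 3: e_3 = (-0.93, -1.50);  n_3 = (-0.8499, +0.5269)
∠(n_1, n_3) = 168.61°
δ = |180° − 168.61°| = 11.39°
11.39° ≤ 2α = 57.62°  →  valid

δ = 11.39°, valid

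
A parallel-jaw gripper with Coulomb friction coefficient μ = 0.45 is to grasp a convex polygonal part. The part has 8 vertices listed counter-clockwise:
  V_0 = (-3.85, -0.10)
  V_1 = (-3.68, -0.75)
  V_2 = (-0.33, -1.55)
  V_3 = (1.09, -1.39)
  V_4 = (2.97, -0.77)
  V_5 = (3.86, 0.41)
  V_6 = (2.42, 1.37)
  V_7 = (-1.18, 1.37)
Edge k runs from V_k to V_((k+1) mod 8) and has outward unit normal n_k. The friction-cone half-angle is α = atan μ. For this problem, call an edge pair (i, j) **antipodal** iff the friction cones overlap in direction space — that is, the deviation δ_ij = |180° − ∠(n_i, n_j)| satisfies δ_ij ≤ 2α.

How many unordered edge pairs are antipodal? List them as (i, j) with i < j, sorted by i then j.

α = atan 0.45 = 24.23°;  2α = 48.46°
n_0 = (-0.9675, -0.2530)
n_1 = (-0.2323, -0.9727)
n_2 = (+0.1120, -0.9937)
n_3 = (+0.3132, -0.9497)
n_4 = (+0.7984, -0.6022)
n_5 = (+0.5547, +0.8321)
n_6 = (+0.0000, +1.0000)
n_7 = (-0.4823, +0.8760)
  (0,1): δ = 118.09°  ·
  (0,2): δ = 98.23°  ·
  (0,3): δ = 86.40°  ·
  (0,4): δ = 51.68°  ·
  (0,5): δ = 41.65°  ✓
  (0,6): δ = 75.34°  ·
  (0,7): δ = 104.18°  ·
  (1,2): δ = 160.14°  ·
  (1,3): δ = 148.32°  ·
  (1,4): δ = 113.59°  ·
  (1,5): δ = 20.26°  ✓
  (1,6): δ = 13.43°  ✓
  (1,7): δ = 42.27°  ✓
  (2,3): δ = 168.18°  ·
  (2,4): δ = 133.45°  ·
  (2,5): δ = 40.12°  ✓
  (2,6): δ = 6.43°  ✓
  (2,7): δ = 22.41°  ✓
  (3,4): δ = 145.28°  ·
  (3,5): δ = 51.94°  ·
  (3,6): δ = 18.25°  ✓
  (3,7): δ = 10.58°  ✓
  (4,5): δ = 86.67°  ·
  (4,6): δ = 52.98°  ·
  (4,7): δ = 24.14°  ✓
  (5,6): δ = 146.31°  ·
  (5,7): δ = 117.47°  ·
  (6,7): δ = 151.16°  ·
antipodal pairs: 10

count = 10; pairs: (0,5), (1,5), (1,6), (1,7), (2,5), (2,6), (2,7), (3,6), (3,7), (4,7)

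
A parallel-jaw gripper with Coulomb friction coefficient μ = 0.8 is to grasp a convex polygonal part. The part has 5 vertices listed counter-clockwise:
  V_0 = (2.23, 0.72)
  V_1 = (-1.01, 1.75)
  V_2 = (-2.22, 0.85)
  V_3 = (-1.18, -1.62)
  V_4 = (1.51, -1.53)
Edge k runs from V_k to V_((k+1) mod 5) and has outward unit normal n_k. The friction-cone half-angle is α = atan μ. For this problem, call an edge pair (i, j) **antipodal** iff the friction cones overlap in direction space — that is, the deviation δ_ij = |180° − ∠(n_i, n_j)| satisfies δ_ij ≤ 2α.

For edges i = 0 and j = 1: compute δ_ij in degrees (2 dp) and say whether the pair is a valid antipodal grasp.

α = atan 0.8 = 38.66°;  2α = 77.32°
edge 0: e_0 = (-3.24, +1.03);  n_0 = (+0.3030, +0.9530)
edge 1: e_1 = (-1.21, -0.90);  n_1 = (-0.5968, +0.8024)
∠(n_0, n_1) = 54.28°
δ = |180° − 54.28°| = 125.72°
125.72° > 2α = 77.32°  →  invalid

δ = 125.72°, invalid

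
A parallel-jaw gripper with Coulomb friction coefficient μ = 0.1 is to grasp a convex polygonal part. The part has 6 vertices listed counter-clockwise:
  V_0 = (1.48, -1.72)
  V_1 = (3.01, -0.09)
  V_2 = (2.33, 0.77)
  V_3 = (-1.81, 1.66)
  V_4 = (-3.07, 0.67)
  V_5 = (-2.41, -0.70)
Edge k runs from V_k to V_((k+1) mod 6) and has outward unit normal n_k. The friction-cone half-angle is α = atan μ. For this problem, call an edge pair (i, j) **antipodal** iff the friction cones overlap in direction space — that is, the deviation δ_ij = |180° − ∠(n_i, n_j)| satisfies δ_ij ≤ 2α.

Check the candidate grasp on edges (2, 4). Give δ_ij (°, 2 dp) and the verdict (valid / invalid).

δ = 52.14°, invalid

α = atan 0.1 = 5.71°;  2α = 11.42°
edge 2: e_2 = (-4.14, +0.89);  n_2 = (+0.2102, +0.9777)
edge 4: e_4 = (+0.66, -1.37);  n_4 = (-0.9009, -0.4340)
∠(n_2, n_4) = 127.86°
δ = |180° − 127.86°| = 52.14°
52.14° > 2α = 11.42°  →  invalid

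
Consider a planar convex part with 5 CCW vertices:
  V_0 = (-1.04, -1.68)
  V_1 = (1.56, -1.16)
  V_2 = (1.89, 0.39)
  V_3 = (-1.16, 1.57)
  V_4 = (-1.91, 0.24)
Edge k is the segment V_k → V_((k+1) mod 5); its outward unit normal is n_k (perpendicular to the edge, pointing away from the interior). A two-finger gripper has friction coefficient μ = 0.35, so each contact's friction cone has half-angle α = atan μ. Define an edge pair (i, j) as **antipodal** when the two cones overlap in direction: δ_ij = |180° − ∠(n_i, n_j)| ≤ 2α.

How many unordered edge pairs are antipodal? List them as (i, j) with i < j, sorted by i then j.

count = 3; pairs: (0,2), (1,3), (1,4)

α = atan 0.35 = 19.29°;  2α = 38.58°
n_0 = (+0.1961, -0.9806)
n_1 = (+0.9781, -0.2082)
n_2 = (+0.3608, +0.9326)
n_3 = (-0.8711, +0.4912)
n_4 = (-0.9109, -0.4127)
  (0,1): δ = 113.33°  ·
  (0,2): δ = 32.46°  ✓
  (0,3): δ = 49.27°  ·
  (0,4): δ = 103.07°  ·
  (1,2): δ = 99.13°  ·
  (1,3): δ = 17.40°  ✓
  (1,4): δ = 36.40°  ✓
  (2,3): δ = 98.27°  ·
  (2,4): δ = 44.47°  ·
  (3,4): δ = 126.20°  ·
antipodal pairs: 3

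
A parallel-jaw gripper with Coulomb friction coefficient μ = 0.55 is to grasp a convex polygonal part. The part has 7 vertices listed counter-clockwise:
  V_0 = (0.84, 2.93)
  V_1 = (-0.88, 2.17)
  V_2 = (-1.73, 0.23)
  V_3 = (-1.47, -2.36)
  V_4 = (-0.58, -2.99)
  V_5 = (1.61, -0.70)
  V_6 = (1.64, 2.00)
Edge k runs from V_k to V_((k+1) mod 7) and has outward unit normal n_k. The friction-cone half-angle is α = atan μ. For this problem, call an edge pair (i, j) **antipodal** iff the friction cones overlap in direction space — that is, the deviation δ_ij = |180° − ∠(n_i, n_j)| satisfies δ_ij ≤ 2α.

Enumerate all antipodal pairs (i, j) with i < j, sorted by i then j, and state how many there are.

count = 8; pairs: (0,4), (1,4), (1,5), (2,4), (2,5), (2,6), (3,5), (3,6)

α = atan 0.55 = 28.81°;  2α = 57.62°
n_0 = (-0.4042, +0.9147)
n_1 = (-0.9159, +0.4013)
n_2 = (-0.9950, -0.0999)
n_3 = (-0.5778, -0.8162)
n_4 = (+0.7227, -0.6912)
n_5 = (+0.9999, -0.0111)
n_6 = (+0.7581, +0.6521)
  (0,1): δ = 137.50°  ·
  (0,2): δ = 108.11°  ·
  (0,3): δ = 59.13°  ·
  (0,4): δ = 22.44°  ✓
  (0,5): δ = 65.52°  ·
  (0,6): δ = 106.86°  ·
  (1,2): δ = 150.61°  ·
  (1,3): δ = 101.63°  ·
  (1,4): δ = 20.06°  ✓
  (1,5): δ = 23.02°  ✓
  (1,6): δ = 64.36°  ·
  (2,3): δ = 131.03°  ·
  (2,4): δ = 49.45°  ✓
  (2,5): δ = 6.37°  ✓
  (2,6): δ = 34.97°  ✓
  (3,4): δ = 98.43°  ·
  (3,5): δ = 55.34°  ✓
  (3,6): δ = 14.00°  ✓
  (4,5): δ = 136.92°  ·
  (4,6): δ = 95.58°  ·
  (5,6): δ = 138.66°  ·
antipodal pairs: 8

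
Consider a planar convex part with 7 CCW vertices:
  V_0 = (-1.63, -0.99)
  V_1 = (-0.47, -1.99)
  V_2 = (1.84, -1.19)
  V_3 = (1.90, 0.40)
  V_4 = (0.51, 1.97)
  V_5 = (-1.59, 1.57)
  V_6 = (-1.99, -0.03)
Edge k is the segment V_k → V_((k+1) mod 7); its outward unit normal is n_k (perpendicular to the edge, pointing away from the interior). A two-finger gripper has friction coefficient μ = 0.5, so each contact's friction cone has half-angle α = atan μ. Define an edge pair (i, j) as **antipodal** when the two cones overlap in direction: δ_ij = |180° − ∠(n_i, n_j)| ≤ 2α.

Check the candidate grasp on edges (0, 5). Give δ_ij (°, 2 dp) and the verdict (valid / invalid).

δ = 116.73°, invalid

α = atan 0.5 = 26.57°;  2α = 53.13°
edge 0: e_0 = (+1.16, -1.00);  n_0 = (-0.6529, -0.7574)
edge 5: e_5 = (-0.40, -1.60);  n_5 = (-0.9701, +0.2425)
∠(n_0, n_5) = 63.27°
δ = |180° − 63.27°| = 116.73°
116.73° > 2α = 53.13°  →  invalid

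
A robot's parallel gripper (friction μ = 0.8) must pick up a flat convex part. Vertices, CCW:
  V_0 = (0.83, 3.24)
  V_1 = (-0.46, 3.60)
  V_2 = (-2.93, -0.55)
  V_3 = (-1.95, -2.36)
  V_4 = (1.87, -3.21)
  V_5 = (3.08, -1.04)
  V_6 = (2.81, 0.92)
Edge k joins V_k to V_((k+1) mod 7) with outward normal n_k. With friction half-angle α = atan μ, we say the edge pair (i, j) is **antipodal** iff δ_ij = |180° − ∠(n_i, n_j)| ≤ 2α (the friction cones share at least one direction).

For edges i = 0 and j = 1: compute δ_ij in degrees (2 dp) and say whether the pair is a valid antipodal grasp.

δ = 105.17°, invalid

α = atan 0.8 = 38.66°;  2α = 77.32°
edge 0: e_0 = (-1.29, +0.36);  n_0 = (+0.2688, +0.9632)
edge 1: e_1 = (-2.47, -4.15);  n_1 = (-0.8593, +0.5114)
∠(n_0, n_1) = 74.83°
δ = |180° − 74.83°| = 105.17°
105.17° > 2α = 77.32°  →  invalid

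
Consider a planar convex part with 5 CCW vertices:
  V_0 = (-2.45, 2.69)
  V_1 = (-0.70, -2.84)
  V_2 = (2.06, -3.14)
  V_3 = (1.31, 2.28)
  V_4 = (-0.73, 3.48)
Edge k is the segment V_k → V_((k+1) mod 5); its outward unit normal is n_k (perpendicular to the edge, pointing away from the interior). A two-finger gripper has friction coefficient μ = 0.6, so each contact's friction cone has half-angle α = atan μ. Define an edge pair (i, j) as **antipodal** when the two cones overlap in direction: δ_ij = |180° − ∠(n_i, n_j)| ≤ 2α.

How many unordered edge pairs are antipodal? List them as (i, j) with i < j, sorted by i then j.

count = 4; pairs: (0,2), (0,3), (1,3), (1,4)

α = atan 0.6 = 30.96°;  2α = 61.93°
n_0 = (-0.9534, -0.3017)
n_1 = (-0.1081, -0.9941)
n_2 = (+0.9906, +0.1371)
n_3 = (+0.5070, +0.8619)
n_4 = (-0.4174, +0.9087)
  (0,1): δ = 113.76°  ·
  (0,2): δ = 9.68°  ✓
  (0,3): δ = 41.97°  ✓
  (0,4): δ = 97.11°  ·
  (1,2): δ = 75.92°  ·
  (1,3): δ = 24.26°  ✓
  (1,4): δ = 30.87°  ✓
  (2,3): δ = 128.34°  ·
  (2,4): δ = 73.21°  ·
  (3,4): δ = 124.87°  ·
antipodal pairs: 4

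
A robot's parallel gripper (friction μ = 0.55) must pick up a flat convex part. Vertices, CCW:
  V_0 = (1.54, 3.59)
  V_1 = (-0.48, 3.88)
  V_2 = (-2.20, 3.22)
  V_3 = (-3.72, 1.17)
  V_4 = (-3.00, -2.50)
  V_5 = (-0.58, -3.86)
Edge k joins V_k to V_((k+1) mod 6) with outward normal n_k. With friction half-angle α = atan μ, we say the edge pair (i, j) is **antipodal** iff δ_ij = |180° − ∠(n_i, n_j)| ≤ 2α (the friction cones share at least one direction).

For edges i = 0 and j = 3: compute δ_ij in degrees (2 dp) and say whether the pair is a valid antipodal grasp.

δ = 70.73°, invalid

α = atan 0.55 = 28.81°;  2α = 57.62°
edge 0: e_0 = (-2.02, +0.29);  n_0 = (+0.1421, +0.9899)
edge 3: e_3 = (+0.72, -3.67);  n_3 = (-0.9813, -0.1925)
∠(n_0, n_3) = 109.27°
δ = |180° − 109.27°| = 70.73°
70.73° > 2α = 57.62°  →  invalid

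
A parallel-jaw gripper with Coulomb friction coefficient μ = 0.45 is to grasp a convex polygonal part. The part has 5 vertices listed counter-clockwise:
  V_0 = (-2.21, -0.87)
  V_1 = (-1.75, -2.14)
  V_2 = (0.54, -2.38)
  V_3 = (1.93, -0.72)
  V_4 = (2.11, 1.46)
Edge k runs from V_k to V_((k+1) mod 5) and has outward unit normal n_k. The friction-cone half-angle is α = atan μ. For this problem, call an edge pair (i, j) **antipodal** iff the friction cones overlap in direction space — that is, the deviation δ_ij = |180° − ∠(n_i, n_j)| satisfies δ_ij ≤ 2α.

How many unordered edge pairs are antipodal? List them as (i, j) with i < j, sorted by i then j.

count = 3; pairs: (0,3), (1,4), (2,4)

α = atan 0.45 = 24.23°;  2α = 48.46°
n_0 = (-0.9402, -0.3406)
n_1 = (-0.1042, -0.9946)
n_2 = (+0.7667, -0.6420)
n_3 = (+0.9966, -0.0823)
n_4 = (-0.4747, +0.8801)
  (0,1): δ = 115.89°  ·
  (0,2): δ = 59.85°  ·
  (0,3): δ = 24.63°  ✓
  (0,4): δ = 98.43°  ·
  (1,2): δ = 123.96°  ·
  (1,3): δ = 88.74°  ·
  (1,4): δ = 34.32°  ✓
  (2,3): δ = 144.78°  ·
  (2,4): δ = 21.72°  ✓
  (3,4): δ = 56.94°  ·
antipodal pairs: 3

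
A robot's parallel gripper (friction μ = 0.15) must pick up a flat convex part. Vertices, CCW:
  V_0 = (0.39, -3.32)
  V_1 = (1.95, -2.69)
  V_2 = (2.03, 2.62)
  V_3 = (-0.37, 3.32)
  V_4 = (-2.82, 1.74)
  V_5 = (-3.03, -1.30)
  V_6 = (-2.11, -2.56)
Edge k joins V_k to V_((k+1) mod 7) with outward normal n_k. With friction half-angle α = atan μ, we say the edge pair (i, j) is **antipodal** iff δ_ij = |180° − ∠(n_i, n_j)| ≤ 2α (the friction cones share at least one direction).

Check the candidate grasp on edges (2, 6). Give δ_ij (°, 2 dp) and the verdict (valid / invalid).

α = atan 0.15 = 8.53°;  2α = 17.06°
edge 2: e_2 = (-2.40, +0.70);  n_2 = (+0.2800, +0.9600)
edge 6: e_6 = (+2.50, -0.76);  n_6 = (-0.2909, -0.9568)
∠(n_2, n_6) = 179.35°
δ = |180° − 179.35°| = 0.65°
0.65° ≤ 2α = 17.06°  →  valid

δ = 0.65°, valid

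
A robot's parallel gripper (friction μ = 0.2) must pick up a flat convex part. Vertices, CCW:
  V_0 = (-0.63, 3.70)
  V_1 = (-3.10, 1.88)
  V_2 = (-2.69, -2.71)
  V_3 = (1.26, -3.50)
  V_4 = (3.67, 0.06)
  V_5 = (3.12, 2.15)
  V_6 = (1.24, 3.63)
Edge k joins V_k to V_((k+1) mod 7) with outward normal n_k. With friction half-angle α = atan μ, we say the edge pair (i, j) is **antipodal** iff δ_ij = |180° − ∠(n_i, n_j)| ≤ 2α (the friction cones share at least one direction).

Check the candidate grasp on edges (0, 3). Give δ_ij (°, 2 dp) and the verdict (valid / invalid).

δ = 19.52°, valid

α = atan 0.2 = 11.31°;  2α = 22.62°
edge 0: e_0 = (-2.47, -1.82);  n_0 = (-0.5932, +0.8051)
edge 3: e_3 = (+2.41, +3.56);  n_3 = (+0.8281, -0.5606)
∠(n_0, n_3) = 160.48°
δ = |180° − 160.48°| = 19.52°
19.52° ≤ 2α = 22.62°  →  valid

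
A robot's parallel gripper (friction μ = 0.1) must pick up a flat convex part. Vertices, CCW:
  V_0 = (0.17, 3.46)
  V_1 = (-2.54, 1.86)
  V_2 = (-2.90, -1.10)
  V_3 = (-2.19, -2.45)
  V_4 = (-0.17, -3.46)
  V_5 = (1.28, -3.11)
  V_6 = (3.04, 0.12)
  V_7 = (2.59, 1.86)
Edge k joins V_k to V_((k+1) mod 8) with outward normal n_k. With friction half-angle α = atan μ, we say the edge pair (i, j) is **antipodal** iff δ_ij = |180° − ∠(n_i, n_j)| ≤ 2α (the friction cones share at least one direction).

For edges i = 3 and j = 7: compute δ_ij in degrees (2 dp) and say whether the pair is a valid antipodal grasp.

α = atan 0.1 = 5.71°;  2α = 11.42°
edge 3: e_3 = (+2.02, -1.01);  n_3 = (-0.4472, -0.8944)
edge 7: e_7 = (-2.42, +1.60);  n_7 = (+0.5515, +0.8342)
∠(n_3, n_7) = 173.09°
δ = |180° − 173.09°| = 6.91°
6.91° ≤ 2α = 11.42°  →  valid

δ = 6.91°, valid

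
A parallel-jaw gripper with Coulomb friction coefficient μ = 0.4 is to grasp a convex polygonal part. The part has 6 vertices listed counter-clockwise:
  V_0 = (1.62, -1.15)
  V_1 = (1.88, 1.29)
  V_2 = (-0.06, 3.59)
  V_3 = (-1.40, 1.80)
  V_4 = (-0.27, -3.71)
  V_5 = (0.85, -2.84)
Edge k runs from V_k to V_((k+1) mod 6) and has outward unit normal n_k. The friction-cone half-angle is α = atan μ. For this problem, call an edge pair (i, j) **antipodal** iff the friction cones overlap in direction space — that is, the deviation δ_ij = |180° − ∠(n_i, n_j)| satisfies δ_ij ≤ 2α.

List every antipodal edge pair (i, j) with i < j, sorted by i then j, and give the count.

count = 6; pairs: (0,2), (0,3), (1,3), (2,4), (2,5), (3,5)

α = atan 0.4 = 21.80°;  2α = 43.60°
n_0 = (+0.9944, -0.1060)
n_1 = (+0.7644, +0.6447)
n_2 = (-0.8005, +0.5993)
n_3 = (-0.9796, -0.2009)
n_4 = (+0.6135, -0.7897)
n_5 = (+0.9100, -0.4146)
  (0,1): δ = 133.77°  ·
  (0,2): δ = 30.74°  ✓
  (0,3): δ = 17.67°  ✓
  (0,4): δ = 133.92°  ·
  (0,5): δ = 161.59°  ·
  (1,2): δ = 76.97°  ·
  (1,3): δ = 28.56°  ✓
  (1,4): δ = 87.69°  ·
  (1,5): δ = 115.36°  ·
  (2,3): δ = 131.59°  ·
  (2,4): δ = 15.34°  ✓
  (2,5): δ = 12.32°  ✓
  (3,4): δ = 63.75°  ·
  (3,5): δ = 36.08°  ✓
  (4,5): δ = 152.33°  ·
antipodal pairs: 6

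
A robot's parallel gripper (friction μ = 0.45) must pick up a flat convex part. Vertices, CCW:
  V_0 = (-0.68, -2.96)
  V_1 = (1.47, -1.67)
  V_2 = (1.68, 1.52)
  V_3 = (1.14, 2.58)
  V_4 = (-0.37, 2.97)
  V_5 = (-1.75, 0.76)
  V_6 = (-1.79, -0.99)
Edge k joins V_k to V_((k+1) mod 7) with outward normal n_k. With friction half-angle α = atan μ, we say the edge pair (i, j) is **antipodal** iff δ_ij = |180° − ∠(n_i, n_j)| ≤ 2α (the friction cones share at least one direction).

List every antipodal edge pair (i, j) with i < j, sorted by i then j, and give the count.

α = atan 0.45 = 24.23°;  2α = 48.46°
n_0 = (+0.5145, -0.8575)
n_1 = (+0.9978, -0.0657)
n_2 = (+0.8910, +0.4539)
n_3 = (+0.2501, +0.9682)
n_4 = (-0.8482, +0.5297)
n_5 = (-0.9997, +0.0229)
n_6 = (-0.8712, -0.4909)
  (0,1): δ = 124.73°  ·
  (0,2): δ = 93.97°  ·
  (0,3): δ = 45.45°  ✓
  (0,4): δ = 27.05°  ✓
  (0,5): δ = 57.73°  ·
  (0,6): δ = 88.44°  ·
  (1,2): δ = 149.24°  ·
  (1,3): δ = 100.72°  ·
  (1,4): δ = 28.22°  ✓
  (1,5): δ = 2.46°  ✓
  (1,6): δ = 33.17°  ✓
  (2,3): δ = 131.48°  ·
  (2,4): δ = 58.98°  ·
  (2,5): δ = 28.31°  ✓
  (2,6): δ = 2.40°  ✓
  (3,4): δ = 107.50°  ·
  (3,5): δ = 76.83°  ·
  (3,6): δ = 46.12°  ✓
  (4,5): δ = 149.33°  ·
  (4,6): δ = 118.62°  ·
  (5,6): δ = 149.29°  ·
antipodal pairs: 8

count = 8; pairs: (0,3), (0,4), (1,4), (1,5), (1,6), (2,5), (2,6), (3,6)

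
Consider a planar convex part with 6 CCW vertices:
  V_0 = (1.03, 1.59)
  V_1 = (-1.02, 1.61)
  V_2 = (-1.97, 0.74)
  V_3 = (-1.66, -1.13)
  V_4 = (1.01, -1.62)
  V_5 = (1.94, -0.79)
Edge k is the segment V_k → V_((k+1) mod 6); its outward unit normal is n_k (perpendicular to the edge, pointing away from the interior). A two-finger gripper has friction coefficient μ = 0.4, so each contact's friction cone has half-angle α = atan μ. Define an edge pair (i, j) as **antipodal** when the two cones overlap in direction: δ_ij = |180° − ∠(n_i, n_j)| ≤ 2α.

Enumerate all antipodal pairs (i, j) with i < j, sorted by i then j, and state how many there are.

α = atan 0.4 = 21.80°;  2α = 43.60°
n_0 = (+0.0098, +1.0000)
n_1 = (-0.6754, +0.7375)
n_2 = (-0.9865, -0.1635)
n_3 = (-0.1805, -0.9836)
n_4 = (+0.6659, -0.7461)
n_5 = (+0.9341, +0.3571)
  (0,1): δ = 136.96°  ·
  (0,2): δ = 80.03°  ·
  (0,3): δ = 9.84°  ✓
  (0,4): δ = 42.31°  ✓
  (0,5): δ = 111.48°  ·
  (1,2): δ = 123.07°  ·
  (1,3): δ = 52.88°  ·
  (1,4): δ = 0.74°  ✓
  (1,5): δ = 68.44°  ·
  (2,3): δ = 109.81°  ·
  (2,4): δ = 57.66°  ·
  (2,5): δ = 11.51°  ✓
  (3,4): δ = 127.85°  ·
  (3,5): δ = 58.68°  ·
  (4,5): δ = 110.82°  ·
antipodal pairs: 4

count = 4; pairs: (0,3), (0,4), (1,4), (2,5)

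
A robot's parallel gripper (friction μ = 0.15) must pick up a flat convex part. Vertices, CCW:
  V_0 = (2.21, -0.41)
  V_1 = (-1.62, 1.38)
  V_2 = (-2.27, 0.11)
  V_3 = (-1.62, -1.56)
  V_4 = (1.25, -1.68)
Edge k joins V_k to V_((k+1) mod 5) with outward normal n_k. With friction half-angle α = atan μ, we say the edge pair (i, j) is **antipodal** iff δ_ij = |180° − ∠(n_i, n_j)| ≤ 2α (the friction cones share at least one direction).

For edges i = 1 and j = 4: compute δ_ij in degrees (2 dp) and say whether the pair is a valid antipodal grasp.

δ = 9.98°, valid

α = atan 0.15 = 8.53°;  2α = 17.06°
edge 1: e_1 = (-0.65, -1.27);  n_1 = (-0.8902, +0.4556)
edge 4: e_4 = (+0.96, +1.27);  n_4 = (+0.7977, -0.6030)
∠(n_1, n_4) = 170.02°
δ = |180° − 170.02°| = 9.98°
9.98° ≤ 2α = 17.06°  →  valid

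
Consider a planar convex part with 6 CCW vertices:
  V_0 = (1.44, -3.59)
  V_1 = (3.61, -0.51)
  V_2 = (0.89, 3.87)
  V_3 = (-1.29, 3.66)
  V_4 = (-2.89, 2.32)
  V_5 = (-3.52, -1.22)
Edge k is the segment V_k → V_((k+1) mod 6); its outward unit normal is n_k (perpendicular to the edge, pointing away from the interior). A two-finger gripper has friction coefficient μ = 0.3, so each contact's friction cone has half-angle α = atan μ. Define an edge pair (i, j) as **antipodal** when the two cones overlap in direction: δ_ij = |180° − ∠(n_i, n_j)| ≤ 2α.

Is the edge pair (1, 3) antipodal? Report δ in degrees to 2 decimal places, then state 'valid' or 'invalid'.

α = atan 0.3 = 16.70°;  2α = 33.40°
edge 1: e_1 = (-2.72, +4.38);  n_1 = (+0.8495, +0.5276)
edge 3: e_3 = (-1.60, -1.34);  n_3 = (-0.6421, +0.7666)
∠(n_1, n_3) = 98.11°
δ = |180° − 98.11°| = 81.89°
81.89° > 2α = 33.40°  →  invalid

δ = 81.89°, invalid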